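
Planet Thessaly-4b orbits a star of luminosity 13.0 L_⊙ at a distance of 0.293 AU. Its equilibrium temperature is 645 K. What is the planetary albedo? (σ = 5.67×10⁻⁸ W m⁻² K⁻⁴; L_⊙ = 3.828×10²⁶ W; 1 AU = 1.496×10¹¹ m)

A ≈ 0.81

d = 0.293 AU = 4.38×10¹⁰ m.
L = 13.0 × 3.828×10²⁶ = 4.98×10²⁷ W.
Flux: S = L/(4πd²) = 4.98×10²⁷/(4π×(4.38×10¹⁰)²) = 2.06×10⁵ W m⁻².
From T_eq⁴ = S(1−A)/(4σ): 1−A = 4σT_eq⁴/S.
1−A = 4 × 5.67×10⁻⁸ × (645)⁴ / 2.06×10⁵ = 0.190.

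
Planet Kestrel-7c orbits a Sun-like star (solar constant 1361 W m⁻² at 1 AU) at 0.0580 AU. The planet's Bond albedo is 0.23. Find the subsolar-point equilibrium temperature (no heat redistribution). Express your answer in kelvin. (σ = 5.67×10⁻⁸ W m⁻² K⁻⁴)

Flux at 0.0580 AU: S = 1361/0.0580² = 4.05×10⁵ W m⁻².
At the subsolar point the surface absorbs S(1−A) and emits σT⁴ per unit area — no factor of 4, since only the local patch is in balance.
T = [4.05×10⁵ × 0.77 / 5.67×10⁻⁸]^(1/4) = (5.49×10¹²)^(1/4) = 1530 K.

T_ss ≈ 1530 K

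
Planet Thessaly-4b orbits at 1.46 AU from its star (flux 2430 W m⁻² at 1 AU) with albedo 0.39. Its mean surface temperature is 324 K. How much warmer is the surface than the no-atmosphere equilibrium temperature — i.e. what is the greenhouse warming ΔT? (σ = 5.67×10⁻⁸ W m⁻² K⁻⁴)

S = 2430/1.46² = 1140 W m⁻².
T_eq = [S(1−A)/(4σ)]^(1/4) = [1140×0.61/(4×5.67×10⁻⁸)]^(1/4) = 235.3 K.
ΔT = T_surf − T_eq = 324 − 235.3.

ΔT ≈ 88.7 K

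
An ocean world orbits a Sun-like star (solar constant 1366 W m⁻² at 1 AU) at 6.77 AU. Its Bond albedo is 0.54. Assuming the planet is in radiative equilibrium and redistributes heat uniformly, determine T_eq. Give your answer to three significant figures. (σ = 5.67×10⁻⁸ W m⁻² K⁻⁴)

Flux at 6.77 AU: S = 1366/6.77² = 29.8 W m⁻².
Energy balance: absorbed = emitted ⇒ πR²·S(1−A) = 4πR²·σT_eq⁴, so T_eq⁴ = S(1−A)/(4σ).
T_eq = [29.8 × 0.46 / (4 × 5.67×10⁻⁸)]^(1/4) = (6.04×10⁷)^(1/4) = 88.2 K.

T_eq ≈ 88.2 K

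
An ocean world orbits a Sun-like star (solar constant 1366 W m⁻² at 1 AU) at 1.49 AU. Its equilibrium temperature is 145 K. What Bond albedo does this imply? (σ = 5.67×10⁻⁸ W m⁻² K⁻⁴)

A ≈ 0.84

Flux at 1.49 AU: S = 1366/1.49² = 615 W m⁻².
From T_eq⁴ = S(1−A)/(4σ): 1−A = 4σT_eq⁴/S.
1−A = 4 × 5.67×10⁻⁸ × (145)⁴ / 615 = 0.163.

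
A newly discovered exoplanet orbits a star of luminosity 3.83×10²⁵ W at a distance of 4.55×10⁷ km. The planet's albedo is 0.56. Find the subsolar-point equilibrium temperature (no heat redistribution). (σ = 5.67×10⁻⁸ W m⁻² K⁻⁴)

T_ss ≈ 327 K

d = 4.55×10⁷ km = 4.55×10¹⁰ m.
Flux: S = L/(4πd²) = 3.83×10²⁵/(4π×(4.55×10¹⁰)²) = 1470 W m⁻².
At the subsolar point the surface absorbs S(1−A) and emits σT⁴ per unit area — no factor of 4, since only the local patch is in balance.
T = [1470 × 0.44 / 5.67×10⁻⁸]^(1/4) = (1.14×10¹⁰)^(1/4) = 327 K.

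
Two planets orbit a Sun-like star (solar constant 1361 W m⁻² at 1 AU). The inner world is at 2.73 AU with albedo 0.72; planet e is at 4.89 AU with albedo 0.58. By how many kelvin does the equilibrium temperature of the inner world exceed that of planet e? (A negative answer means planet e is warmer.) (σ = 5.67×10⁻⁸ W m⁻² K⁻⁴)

ΔT ≈ 21.2 K

T_eq = [S₀(1−A)/(4σd²)]^(1/4), so T ∝ (1−A)^(1/4) / √d.
T₁ = [1361×0.28/(4×5.67×10⁻⁸×2.73²)]^(1/4) = 122.54 K.
T₂ = [1361×0.42/(4×5.67×10⁻⁸×4.89²)]^(1/4) = 101.32 K.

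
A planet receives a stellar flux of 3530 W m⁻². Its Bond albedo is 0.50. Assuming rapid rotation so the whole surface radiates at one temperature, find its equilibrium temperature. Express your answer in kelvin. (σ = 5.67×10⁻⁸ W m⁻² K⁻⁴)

T_eq ≈ 297 K

Energy balance: absorbed = emitted ⇒ πR²·S(1−A) = 4πR²·σT_eq⁴, so T_eq⁴ = S(1−A)/(4σ).
T_eq = [3530 × 0.50 / (4 × 5.67×10⁻⁸)]^(1/4) = (7.78×10⁹)^(1/4) = 297 K.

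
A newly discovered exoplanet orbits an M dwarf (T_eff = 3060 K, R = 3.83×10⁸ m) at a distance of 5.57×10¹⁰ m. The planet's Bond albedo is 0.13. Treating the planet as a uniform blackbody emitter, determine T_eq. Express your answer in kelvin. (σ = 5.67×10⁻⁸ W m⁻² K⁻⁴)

L = 4πR_⋆²σT_⋆⁴ = 4π(3.83×10⁸)² × 5.67×10⁻⁸ × (3060)⁴ = 9.16×10²⁴ W.
S = L/(4πd²) = 235 W m⁻².
Energy balance: absorbed = emitted ⇒ πR²·S(1−A) = 4πR²·σT_eq⁴, so T_eq⁴ = S(1−A)/(4σ).
T_eq = [235 × 0.87 / (4 × 5.67×10⁻⁸)]^(1/4) = (9.02×10⁸)^(1/4) = 173 K.

T_eq ≈ 173 K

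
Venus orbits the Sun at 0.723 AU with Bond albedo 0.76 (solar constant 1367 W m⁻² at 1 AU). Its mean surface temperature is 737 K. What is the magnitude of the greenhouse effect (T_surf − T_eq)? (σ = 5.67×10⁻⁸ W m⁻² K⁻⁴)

S = 1367/0.723² = 2615 W m⁻².
T_eq = [S(1−A)/(4σ)]^(1/4) = [2615×0.24/(4×5.67×10⁻⁸)]^(1/4) = 229.4 K.
ΔT = T_surf − T_eq = 737 − 229.4.

ΔT ≈ 507.6 K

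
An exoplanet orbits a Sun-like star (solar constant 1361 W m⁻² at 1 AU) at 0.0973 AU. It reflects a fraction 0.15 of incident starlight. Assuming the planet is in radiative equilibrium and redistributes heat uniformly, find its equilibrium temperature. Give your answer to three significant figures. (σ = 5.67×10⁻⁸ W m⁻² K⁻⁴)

T_eq ≈ 857 K

Flux at 0.0973 AU: S = 1361/0.0973² = 1.44×10⁵ W m⁻².
Energy balance: absorbed = emitted ⇒ πR²·S(1−A) = 4πR²·σT_eq⁴, so T_eq⁴ = S(1−A)/(4σ).
T_eq = [1.44×10⁵ × 0.85 / (4 × 5.67×10⁻⁸)]^(1/4) = (5.39×10¹¹)^(1/4) = 857 K.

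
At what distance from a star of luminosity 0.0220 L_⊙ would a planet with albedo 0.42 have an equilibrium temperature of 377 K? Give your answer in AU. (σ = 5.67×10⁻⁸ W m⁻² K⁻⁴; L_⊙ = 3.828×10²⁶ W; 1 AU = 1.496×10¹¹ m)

d ≈ 0.0616 AU

L = 0.0220 × 3.828×10²⁶ = 8.42×10²⁴ W.
From T_eq⁴ = L(1−A)/(16πσd²): d = √[L(1−A)/(16πσT_eq⁴)].
d = √[8.42×10²⁴ × 0.58 / (16π × 5.67×10⁻⁸ × (377)⁴)] = 9.21×10⁹ m = 0.0616 AU.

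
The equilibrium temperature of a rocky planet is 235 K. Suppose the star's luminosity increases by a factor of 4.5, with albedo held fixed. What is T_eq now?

T_eq ≈ 342 K

T_eq ∝ L^(1/4) · d^(−1/2).
T′ = 235 × 4.5^(1/4) = 342 K.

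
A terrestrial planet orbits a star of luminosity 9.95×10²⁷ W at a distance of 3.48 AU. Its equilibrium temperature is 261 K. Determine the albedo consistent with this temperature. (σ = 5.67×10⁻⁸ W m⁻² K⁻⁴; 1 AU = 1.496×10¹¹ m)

d = 3.48 AU = 5.21×10¹¹ m.
Flux: S = L/(4πd²) = 9.95×10²⁷/(4π×(5.21×10¹¹)²) = 2920 W m⁻².
From T_eq⁴ = S(1−A)/(4σ): 1−A = 4σT_eq⁴/S.
1−A = 4 × 5.67×10⁻⁸ × (261)⁴ / 2920 = 0.360.

A ≈ 0.64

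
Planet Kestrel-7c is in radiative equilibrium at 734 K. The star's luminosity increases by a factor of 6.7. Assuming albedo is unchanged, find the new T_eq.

T_eq ≈ 1180 K

T_eq ∝ L^(1/4) · d^(−1/2).
T′ = 734 × 6.7^(1/4) = 1180 K.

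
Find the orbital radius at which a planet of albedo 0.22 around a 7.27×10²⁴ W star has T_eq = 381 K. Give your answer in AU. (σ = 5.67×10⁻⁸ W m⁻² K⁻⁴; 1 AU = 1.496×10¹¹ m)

From T_eq⁴ = L(1−A)/(16πσd²): d = √[L(1−A)/(16πσT_eq⁴)].
d = √[7.27×10²⁴ × 0.78 / (16π × 5.67×10⁻⁸ × (381)⁴)] = 9.72×10⁹ m = 0.0650 AU.

d ≈ 0.0650 AU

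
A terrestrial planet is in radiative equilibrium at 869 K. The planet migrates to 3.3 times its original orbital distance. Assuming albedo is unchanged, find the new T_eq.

T_eq ∝ L^(1/4) · d^(−1/2).
T′ = 869 / 3.3^(1/2) = 478 K.

T_eq ≈ 478 K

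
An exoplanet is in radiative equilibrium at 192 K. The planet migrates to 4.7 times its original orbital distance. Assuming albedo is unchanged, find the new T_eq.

T_eq ∝ L^(1/4) · d^(−1/2).
T′ = 192 / 4.7^(1/2) = 88.6 K.

T_eq ≈ 88.6 K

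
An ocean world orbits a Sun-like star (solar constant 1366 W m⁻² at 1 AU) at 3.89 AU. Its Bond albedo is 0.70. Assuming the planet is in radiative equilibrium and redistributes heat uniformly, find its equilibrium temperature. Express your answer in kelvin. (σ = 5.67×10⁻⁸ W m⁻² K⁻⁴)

T_eq ≈ 105 K

Flux at 3.89 AU: S = 1366/3.89² = 90.3 W m⁻².
Energy balance: absorbed = emitted ⇒ πR²·S(1−A) = 4πR²·σT_eq⁴, so T_eq⁴ = S(1−A)/(4σ).
T_eq = [90.3 × 0.30 / (4 × 5.67×10⁻⁸)]^(1/4) = (1.19×10⁸)^(1/4) = 105 K.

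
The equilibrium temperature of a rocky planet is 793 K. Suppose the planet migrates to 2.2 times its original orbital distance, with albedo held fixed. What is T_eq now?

T_eq ≈ 535 K

T_eq ∝ L^(1/4) · d^(−1/2).
T′ = 793 / 2.2^(1/2) = 535 K.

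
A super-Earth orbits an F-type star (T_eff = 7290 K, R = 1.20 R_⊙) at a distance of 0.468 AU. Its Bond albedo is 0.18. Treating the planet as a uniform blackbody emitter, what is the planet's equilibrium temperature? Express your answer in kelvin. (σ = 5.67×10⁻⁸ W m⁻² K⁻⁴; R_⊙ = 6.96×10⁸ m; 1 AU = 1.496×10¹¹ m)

T_eq ≈ 536 K

R_⋆ = 1.20 × 6.96×10⁸ = 8.35×10⁸ m.
d = 0.468 AU = 7.00×10¹⁰ m.
L = 4πR_⋆²σT_⋆⁴ = 4π(8.35×10⁸)² × 5.67×10⁻⁸ × (7290)⁴ = 1.40×10²⁷ W.
S = L/(4πd²) = 2.28×10⁴ W m⁻².
Energy balance: absorbed = emitted ⇒ πR²·S(1−A) = 4πR²·σT_eq⁴, so T_eq⁴ = S(1−A)/(4σ).
T_eq = [2.28×10⁴ × 0.82 / (4 × 5.67×10⁻⁸)]^(1/4) = (8.24×10¹⁰)^(1/4) = 536 K.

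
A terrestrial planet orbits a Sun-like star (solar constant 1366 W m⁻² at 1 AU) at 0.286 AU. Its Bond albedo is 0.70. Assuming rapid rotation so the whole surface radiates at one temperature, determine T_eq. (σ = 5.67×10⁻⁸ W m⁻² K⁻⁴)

T_eq ≈ 386 K

Flux at 0.286 AU: S = 1366/0.286² = 1.67×10⁴ W m⁻².
Energy balance: absorbed = emitted ⇒ πR²·S(1−A) = 4πR²·σT_eq⁴, so T_eq⁴ = S(1−A)/(4σ).
T_eq = [1.67×10⁴ × 0.30 / (4 × 5.67×10⁻⁸)]^(1/4) = (2.21×10¹⁰)^(1/4) = 386 K.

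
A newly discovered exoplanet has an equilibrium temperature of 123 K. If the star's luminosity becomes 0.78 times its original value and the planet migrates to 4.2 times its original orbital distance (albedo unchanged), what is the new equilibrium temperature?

T_eq ≈ 56.4 K

T_eq ∝ L^(1/4) · d^(−1/2).
T′ = 123 × 0.78^(1/4) / 4.2^(1/2) = 56.4 K.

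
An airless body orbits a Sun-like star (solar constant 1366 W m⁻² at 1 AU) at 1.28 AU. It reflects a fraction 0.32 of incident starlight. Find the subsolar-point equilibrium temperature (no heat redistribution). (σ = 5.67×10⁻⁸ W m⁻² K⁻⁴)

Flux at 1.28 AU: S = 1366/1.28² = 834 W m⁻².
At the subsolar point the surface absorbs S(1−A) and emits σT⁴ per unit area — no factor of 4, since only the local patch is in balance.
T = [834 × 0.68 / 5.67×10⁻⁸]^(1/4) = (1.00×10¹⁰)^(1/4) = 316 K.

T_ss ≈ 316 K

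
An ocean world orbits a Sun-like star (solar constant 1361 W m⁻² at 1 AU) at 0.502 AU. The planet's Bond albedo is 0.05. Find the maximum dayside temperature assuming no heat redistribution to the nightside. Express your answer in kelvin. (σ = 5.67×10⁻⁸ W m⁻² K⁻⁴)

T_ss ≈ 548 K

Flux at 0.502 AU: S = 1361/0.502² = 5400 W m⁻².
With no redistribution each surface element balances locally: S(1−A) = σT⁴.
T = [5400 × 0.95 / 5.67×10⁻⁸]^(1/4) = (9.05×10¹⁰)^(1/4) = 548 K.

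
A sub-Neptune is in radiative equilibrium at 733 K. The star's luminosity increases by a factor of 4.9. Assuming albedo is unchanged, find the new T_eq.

T_eq ≈ 1090 K

T_eq ∝ L^(1/4) · d^(−1/2).
T′ = 733 × 4.9^(1/4) = 1090 K.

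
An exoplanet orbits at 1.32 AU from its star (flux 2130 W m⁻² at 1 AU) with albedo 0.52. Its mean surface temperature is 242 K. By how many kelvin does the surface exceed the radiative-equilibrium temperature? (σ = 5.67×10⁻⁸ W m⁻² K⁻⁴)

ΔT ≈ 16.5 K

S = 2130/1.32² = 1222 W m⁻².
T_eq = [S(1−A)/(4σ)]^(1/4) = [1222×0.48/(4×5.67×10⁻⁸)]^(1/4) = 225.5 K.
ΔT = T_surf − T_eq = 242 − 225.5.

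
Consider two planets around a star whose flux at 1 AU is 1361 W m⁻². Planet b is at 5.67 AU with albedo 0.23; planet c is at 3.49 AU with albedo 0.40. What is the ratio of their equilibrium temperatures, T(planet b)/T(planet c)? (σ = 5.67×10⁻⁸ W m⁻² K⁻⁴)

T_eq = [S₀(1−A)/(4σd²)]^(1/4), so T ∝ (1−A)^(1/4) / √d.
T₁ = [1361×0.77/(4×5.67×10⁻⁸×5.67²)]^(1/4) = 109.49 K.
T₂ = [1361×0.60/(4×5.67×10⁻⁸×3.49²)]^(1/4) = 131.12 K.

T₁/T₂ ≈ 0.835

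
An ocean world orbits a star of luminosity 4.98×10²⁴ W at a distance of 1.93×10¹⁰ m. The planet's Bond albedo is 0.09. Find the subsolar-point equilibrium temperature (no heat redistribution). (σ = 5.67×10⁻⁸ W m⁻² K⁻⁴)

T_ss ≈ 361 K

Flux: S = L/(4πd²) = 4.98×10²⁴/(4π×(1.93×10¹⁰)²) = 1060 W m⁻².
At the subsolar point the surface absorbs S(1−A) and emits σT⁴ per unit area — no factor of 4, since only the local patch is in balance.
T = [1060 × 0.91 / 5.67×10⁻⁸]^(1/4) = (1.71×10¹⁰)^(1/4) = 361 K.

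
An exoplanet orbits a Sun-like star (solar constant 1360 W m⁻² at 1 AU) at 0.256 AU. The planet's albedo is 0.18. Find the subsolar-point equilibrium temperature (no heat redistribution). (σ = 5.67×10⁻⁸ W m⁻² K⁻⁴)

Flux at 0.256 AU: S = 1360/0.256² = 2.08×10⁴ W m⁻².
At the subsolar point the surface absorbs S(1−A) and emits σT⁴ per unit area — no factor of 4, since only the local patch is in balance.
T = [2.08×10⁴ × 0.82 / 5.67×10⁻⁸]^(1/4) = (3.00×10¹¹)^(1/4) = 740 K.

T_ss ≈ 740 K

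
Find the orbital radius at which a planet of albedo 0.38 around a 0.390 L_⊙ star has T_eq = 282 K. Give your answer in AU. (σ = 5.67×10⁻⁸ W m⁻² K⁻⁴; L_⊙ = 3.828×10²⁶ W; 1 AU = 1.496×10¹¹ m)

L = 0.390 × 3.828×10²⁶ = 1.49×10²⁶ W.
From T_eq⁴ = L(1−A)/(16πσd²): d = √[L(1−A)/(16πσT_eq⁴)].
d = √[1.49×10²⁶ × 0.62 / (16π × 5.67×10⁻⁸ × (282)⁴)] = 7.17×10¹⁰ m = 0.479 AU.

d ≈ 0.479 AU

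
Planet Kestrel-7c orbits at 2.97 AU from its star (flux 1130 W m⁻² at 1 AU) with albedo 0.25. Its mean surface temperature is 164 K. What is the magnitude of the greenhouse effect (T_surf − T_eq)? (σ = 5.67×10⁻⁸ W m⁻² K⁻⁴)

S = 1130/2.97² = 128.1 W m⁻².
T_eq = [S(1−A)/(4σ)]^(1/4) = [128.1×0.75/(4×5.67×10⁻⁸)]^(1/4) = 143.5 K.
ΔT = T_surf − T_eq = 164 − 143.5.

ΔT ≈ 20.5 K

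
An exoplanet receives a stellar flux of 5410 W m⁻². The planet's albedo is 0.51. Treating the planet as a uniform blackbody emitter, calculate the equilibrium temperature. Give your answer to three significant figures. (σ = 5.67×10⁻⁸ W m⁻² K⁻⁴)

Energy balance: absorbed = emitted ⇒ πR²·S(1−A) = 4πR²·σT_eq⁴, so T_eq⁴ = S(1−A)/(4σ).
T_eq = [5410 × 0.49 / (4 × 5.67×10⁻⁸)]^(1/4) = (1.17×10¹⁰)^(1/4) = 329 K.

T_eq ≈ 329 K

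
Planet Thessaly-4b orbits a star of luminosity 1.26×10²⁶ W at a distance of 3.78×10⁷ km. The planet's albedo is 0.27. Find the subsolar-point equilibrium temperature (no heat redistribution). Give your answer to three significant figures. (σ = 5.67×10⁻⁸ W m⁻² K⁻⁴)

T_ss ≈ 548 K

d = 3.78×10⁷ km = 3.78×10¹⁰ m.
Flux: S = L/(4πd²) = 1.26×10²⁶/(4π×(3.78×10¹⁰)²) = 7020 W m⁻².
At the subsolar point the surface absorbs S(1−A) and emits σT⁴ per unit area — no factor of 4, since only the local patch is in balance.
T = [7020 × 0.73 / 5.67×10⁻⁸]^(1/4) = (9.03×10¹⁰)^(1/4) = 548 K.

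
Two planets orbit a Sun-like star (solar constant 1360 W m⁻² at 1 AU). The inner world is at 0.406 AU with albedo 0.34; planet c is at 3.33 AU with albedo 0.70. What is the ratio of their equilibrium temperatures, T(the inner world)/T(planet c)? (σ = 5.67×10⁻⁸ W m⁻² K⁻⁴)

T_eq = [S₀(1−A)/(4σd²)]^(1/4), so T ∝ (1−A)^(1/4) / √d.
T₁ = [1360×0.66/(4×5.67×10⁻⁸×0.406²)]^(1/4) = 393.64 K.
T₂ = [1360×0.30/(4×5.67×10⁻⁸×3.33²)]^(1/4) = 112.86 K.

T₁/T₂ ≈ 3.488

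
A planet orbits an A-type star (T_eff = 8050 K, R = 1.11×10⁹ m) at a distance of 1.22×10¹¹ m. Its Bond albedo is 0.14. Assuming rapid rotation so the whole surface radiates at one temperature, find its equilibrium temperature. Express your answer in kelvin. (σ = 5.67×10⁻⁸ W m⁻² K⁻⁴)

T_eq ≈ 523 K

L = 4πR_⋆²σT_⋆⁴ = 4π(1.11×10⁹)² × 5.67×10⁻⁸ × (8050)⁴ = 3.69×10²⁷ W.
S = L/(4πd²) = 1.97×10⁴ W m⁻².
Energy balance: absorbed = emitted ⇒ πR²·S(1−A) = 4πR²·σT_eq⁴, so T_eq⁴ = S(1−A)/(4σ).
T_eq = [1.97×10⁴ × 0.86 / (4 × 5.67×10⁻⁸)]^(1/4) = (7.47×10¹⁰)^(1/4) = 523 K.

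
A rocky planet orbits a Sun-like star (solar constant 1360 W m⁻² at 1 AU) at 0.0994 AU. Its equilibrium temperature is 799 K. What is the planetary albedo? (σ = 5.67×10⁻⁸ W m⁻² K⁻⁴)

A ≈ 0.33

Flux at 0.0994 AU: S = 1360/0.0994² = 1.38×10⁵ W m⁻².
From T_eq⁴ = S(1−A)/(4σ): 1−A = 4σT_eq⁴/S.
1−A = 4 × 5.67×10⁻⁸ × (799)⁴ / 1.38×10⁵ = 0.672.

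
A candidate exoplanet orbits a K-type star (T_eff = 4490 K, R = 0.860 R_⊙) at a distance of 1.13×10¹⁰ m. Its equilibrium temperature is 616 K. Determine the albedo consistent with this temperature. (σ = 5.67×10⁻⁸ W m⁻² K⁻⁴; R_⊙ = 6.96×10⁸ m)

A ≈ 0.49

R_⋆ = 0.860 × 6.96×10⁸ = 5.99×10⁸ m.
L = 4πR_⋆²σT_⋆⁴ = 4π(5.99×10⁸)² × 5.67×10⁻⁸ × (4490)⁴ = 1.04×10²⁶ W.
S = L/(4πd²) = 6.47×10⁴ W m⁻².
From T_eq⁴ = S(1−A)/(4σ): 1−A = 4σT_eq⁴/S.
1−A = 4 × 5.67×10⁻⁸ × (616)⁴ / 6.47×10⁴ = 0.505.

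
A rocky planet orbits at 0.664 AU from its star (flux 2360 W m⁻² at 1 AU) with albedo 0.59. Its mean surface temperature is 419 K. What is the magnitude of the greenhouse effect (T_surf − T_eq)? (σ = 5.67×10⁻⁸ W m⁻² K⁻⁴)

S = 2360/0.664² = 5353 W m⁻².
T_eq = [S(1−A)/(4σ)]^(1/4) = [5353×0.41/(4×5.67×10⁻⁸)]^(1/4) = 313.6 K.
ΔT = T_surf − T_eq = 419 − 313.6.

ΔT ≈ 105.4 K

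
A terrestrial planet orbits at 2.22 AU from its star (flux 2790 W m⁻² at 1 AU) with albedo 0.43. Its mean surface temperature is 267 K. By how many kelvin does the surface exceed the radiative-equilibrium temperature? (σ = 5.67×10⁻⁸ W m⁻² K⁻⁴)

ΔT ≈ 72.8 K

S = 2790/2.22² = 566.1 W m⁻².
T_eq = [S(1−A)/(4σ)]^(1/4) = [566.1×0.57/(4×5.67×10⁻⁸)]^(1/4) = 194.2 K.
ΔT = T_surf − T_eq = 267 − 194.2.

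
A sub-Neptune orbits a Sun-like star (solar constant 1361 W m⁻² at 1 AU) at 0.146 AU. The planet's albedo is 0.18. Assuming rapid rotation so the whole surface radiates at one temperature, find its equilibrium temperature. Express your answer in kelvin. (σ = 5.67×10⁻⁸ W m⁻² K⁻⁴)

T_eq ≈ 693 K

Flux at 0.146 AU: S = 1361/0.146² = 6.38×10⁴ W m⁻².
Energy balance: absorbed = emitted ⇒ πR²·S(1−A) = 4πR²·σT_eq⁴, so T_eq⁴ = S(1−A)/(4σ).
T_eq = [6.38×10⁴ × 0.82 / (4 × 5.67×10⁻⁸)]^(1/4) = (2.31×10¹¹)^(1/4) = 693 K.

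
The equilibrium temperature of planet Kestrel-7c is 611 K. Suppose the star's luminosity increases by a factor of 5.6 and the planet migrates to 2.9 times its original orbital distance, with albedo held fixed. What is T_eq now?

T_eq ≈ 552 K

T_eq ∝ L^(1/4) · d^(−1/2).
T′ = 611 × 5.6^(1/4) / 2.9^(1/2) = 552 K.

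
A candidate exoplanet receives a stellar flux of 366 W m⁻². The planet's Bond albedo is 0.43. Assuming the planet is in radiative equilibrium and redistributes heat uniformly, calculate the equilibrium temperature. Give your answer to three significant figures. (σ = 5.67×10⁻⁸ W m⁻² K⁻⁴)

Energy balance: absorbed = emitted ⇒ πR²·S(1−A) = 4πR²·σT_eq⁴, so T_eq⁴ = S(1−A)/(4σ).
T_eq = [366 × 0.57 / (4 × 5.67×10⁻⁸)]^(1/4) = (9.20×10⁸)^(1/4) = 174 K.

T_eq ≈ 174 K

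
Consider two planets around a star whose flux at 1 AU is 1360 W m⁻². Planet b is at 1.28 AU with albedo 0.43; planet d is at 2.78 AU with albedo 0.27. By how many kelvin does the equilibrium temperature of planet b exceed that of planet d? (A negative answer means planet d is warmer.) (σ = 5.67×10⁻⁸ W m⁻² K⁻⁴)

ΔT ≈ 59.4 K

T_eq = [S₀(1−A)/(4σd²)]^(1/4), so T ∝ (1−A)^(1/4) / √d.
T₁ = [1360×0.57/(4×5.67×10⁻⁸×1.28²)]^(1/4) = 213.72 K.
T₂ = [1360×0.73/(4×5.67×10⁻⁸×2.78²)]^(1/4) = 154.27 K.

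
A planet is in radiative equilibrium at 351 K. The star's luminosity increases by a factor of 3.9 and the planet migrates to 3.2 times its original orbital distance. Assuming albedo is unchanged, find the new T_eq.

T_eq ≈ 276 K

T_eq ∝ L^(1/4) · d^(−1/2).
T′ = 351 × 3.9^(1/4) / 3.2^(1/2) = 276 K.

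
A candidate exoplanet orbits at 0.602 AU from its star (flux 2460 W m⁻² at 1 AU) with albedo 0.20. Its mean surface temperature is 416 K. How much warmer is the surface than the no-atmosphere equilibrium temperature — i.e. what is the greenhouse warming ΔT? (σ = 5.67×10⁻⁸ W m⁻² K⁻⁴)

S = 2460/0.602² = 6788 W m⁻².
T_eq = [S(1−A)/(4σ)]^(1/4) = [6788×0.80/(4×5.67×10⁻⁸)]^(1/4) = 393.4 K.
ΔT = T_surf − T_eq = 416 − 393.4.

ΔT ≈ 22.6 K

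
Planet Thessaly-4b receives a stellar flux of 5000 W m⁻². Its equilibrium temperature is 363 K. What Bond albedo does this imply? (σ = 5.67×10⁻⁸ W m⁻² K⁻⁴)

From T_eq⁴ = S(1−A)/(4σ): 1−A = 4σT_eq⁴/S.
1−A = 4 × 5.67×10⁻⁸ × (363)⁴ / 5000 = 0.788.

A ≈ 0.21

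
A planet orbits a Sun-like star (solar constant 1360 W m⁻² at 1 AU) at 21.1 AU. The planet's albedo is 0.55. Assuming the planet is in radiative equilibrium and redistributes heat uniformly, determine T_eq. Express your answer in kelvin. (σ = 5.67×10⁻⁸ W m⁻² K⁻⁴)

T_eq ≈ 49.6 K

Flux at 21.1 AU: S = 1360/21.1² = 3.05 W m⁻².
Energy balance: absorbed = emitted ⇒ πR²·S(1−A) = 4πR²·σT_eq⁴, so T_eq⁴ = S(1−A)/(4σ).
T_eq = [3.05 × 0.45 / (4 × 5.67×10⁻⁸)]^(1/4) = (6.06×10⁶)^(1/4) = 49.6 K.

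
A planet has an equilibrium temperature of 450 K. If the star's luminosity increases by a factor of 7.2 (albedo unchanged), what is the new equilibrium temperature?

T_eq ≈ 737 K

T_eq ∝ L^(1/4) · d^(−1/2).
T′ = 450 × 7.2^(1/4) = 737 K.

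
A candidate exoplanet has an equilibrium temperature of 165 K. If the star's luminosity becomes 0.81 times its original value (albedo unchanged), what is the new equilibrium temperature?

T_eq ≈ 157 K

T_eq ∝ L^(1/4) · d^(−1/2).
T′ = 165 × 0.81^(1/4) = 157 K.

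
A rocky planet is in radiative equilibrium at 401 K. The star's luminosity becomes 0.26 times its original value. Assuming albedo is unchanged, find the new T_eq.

T_eq ∝ L^(1/4) · d^(−1/2).
T′ = 401 × 0.26^(1/4) = 286 K.

T_eq ≈ 286 K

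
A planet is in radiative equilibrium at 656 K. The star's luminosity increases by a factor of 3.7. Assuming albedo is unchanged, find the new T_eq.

T_eq ≈ 910 K

T_eq ∝ L^(1/4) · d^(−1/2).
T′ = 656 × 3.7^(1/4) = 910 K.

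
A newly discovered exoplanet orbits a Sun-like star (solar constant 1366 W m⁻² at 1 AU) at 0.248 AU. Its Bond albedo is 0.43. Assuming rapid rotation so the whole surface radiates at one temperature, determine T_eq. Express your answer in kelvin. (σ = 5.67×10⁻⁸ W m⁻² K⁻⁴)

T_eq ≈ 486 K

Flux at 0.248 AU: S = 1366/0.248² = 2.22×10⁴ W m⁻².
Energy balance: absorbed = emitted ⇒ πR²·S(1−A) = 4πR²·σT_eq⁴, so T_eq⁴ = S(1−A)/(4σ).
T_eq = [2.22×10⁴ × 0.57 / (4 × 5.67×10⁻⁸)]^(1/4) = (5.58×10¹⁰)^(1/4) = 486 K.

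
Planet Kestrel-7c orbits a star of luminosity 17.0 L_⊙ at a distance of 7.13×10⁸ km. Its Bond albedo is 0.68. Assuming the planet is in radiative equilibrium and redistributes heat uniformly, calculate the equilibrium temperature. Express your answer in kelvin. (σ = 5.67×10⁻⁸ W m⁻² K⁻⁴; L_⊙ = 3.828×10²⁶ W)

T_eq ≈ 195 K

d = 7.13×10⁸ km = 7.13×10¹¹ m.
L = 17.0 × 3.828×10²⁶ = 6.51×10²⁷ W.
Flux: S = L/(4πd²) = 6.51×10²⁷/(4π×(7.13×10¹¹)²) = 1020 W m⁻².
Energy balance: absorbed = emitted ⇒ πR²·S(1−A) = 4πR²·σT_eq⁴, so T_eq⁴ = S(1−A)/(4σ).
T_eq = [1020 × 0.32 / (4 × 5.67×10⁻⁸)]^(1/4) = (1.44×10⁹)^(1/4) = 195 K.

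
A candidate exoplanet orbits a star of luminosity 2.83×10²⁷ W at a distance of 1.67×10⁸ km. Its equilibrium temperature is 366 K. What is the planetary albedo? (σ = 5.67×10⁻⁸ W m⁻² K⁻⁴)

d = 1.67×10⁸ km = 1.67×10¹¹ m.
Flux: S = L/(4πd²) = 2.83×10²⁷/(4π×(1.67×10¹¹)²) = 8080 W m⁻².
From T_eq⁴ = S(1−A)/(4σ): 1−A = 4σT_eq⁴/S.
1−A = 4 × 5.67×10⁻⁸ × (366)⁴ / 8080 = 0.504.

A ≈ 0.50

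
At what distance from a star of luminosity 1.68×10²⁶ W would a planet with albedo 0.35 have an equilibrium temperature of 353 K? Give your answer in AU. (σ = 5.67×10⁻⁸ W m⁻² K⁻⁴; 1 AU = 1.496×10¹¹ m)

From T_eq⁴ = L(1−A)/(16πσd²): d = √[L(1−A)/(16πσT_eq⁴)].
d = √[1.68×10²⁶ × 0.65 / (16π × 5.67×10⁻⁸ × (353)⁴)] = 4.97×10¹⁰ m = 0.332 AU.

d ≈ 0.332 AU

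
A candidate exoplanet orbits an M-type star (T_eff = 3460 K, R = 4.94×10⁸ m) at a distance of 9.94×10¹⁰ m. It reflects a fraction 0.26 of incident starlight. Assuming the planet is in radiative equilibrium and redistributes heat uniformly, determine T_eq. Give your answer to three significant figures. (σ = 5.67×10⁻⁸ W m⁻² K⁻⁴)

T_eq ≈ 160 K

L = 4πR_⋆²σT_⋆⁴ = 4π(4.94×10⁸)² × 5.67×10⁻⁸ × (3460)⁴ = 2.49×10²⁵ W.
S = L/(4πd²) = 201 W m⁻².
Energy balance: absorbed = emitted ⇒ πR²·S(1−A) = 4πR²·σT_eq⁴, so T_eq⁴ = S(1−A)/(4σ).
T_eq = [201 × 0.74 / (4 × 5.67×10⁻⁸)]^(1/4) = (6.55×10⁸)^(1/4) = 160 K.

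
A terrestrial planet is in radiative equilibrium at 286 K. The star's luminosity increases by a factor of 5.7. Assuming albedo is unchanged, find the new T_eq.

T_eq ≈ 442 K

T_eq ∝ L^(1/4) · d^(−1/2).
T′ = 286 × 5.7^(1/4) = 442 K.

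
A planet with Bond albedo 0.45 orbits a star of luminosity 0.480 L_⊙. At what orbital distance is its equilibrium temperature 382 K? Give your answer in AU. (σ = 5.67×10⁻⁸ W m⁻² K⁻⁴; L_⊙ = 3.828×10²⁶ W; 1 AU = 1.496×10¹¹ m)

d ≈ 0.273 AU

L = 0.480 × 3.828×10²⁶ = 1.84×10²⁶ W.
From T_eq⁴ = L(1−A)/(16πσd²): d = √[L(1−A)/(16πσT_eq⁴)].
d = √[1.84×10²⁶ × 0.55 / (16π × 5.67×10⁻⁸ × (382)⁴)] = 4.08×10¹⁰ m = 0.273 AU.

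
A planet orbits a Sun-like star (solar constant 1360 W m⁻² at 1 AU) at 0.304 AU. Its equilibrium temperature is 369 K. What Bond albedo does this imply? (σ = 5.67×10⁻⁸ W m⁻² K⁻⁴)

A ≈ 0.71

Flux at 0.304 AU: S = 1360/0.304² = 1.47×10⁴ W m⁻².
From T_eq⁴ = S(1−A)/(4σ): 1−A = 4σT_eq⁴/S.
1−A = 4 × 5.67×10⁻⁸ × (369)⁴ / 1.47×10⁴ = 0.286.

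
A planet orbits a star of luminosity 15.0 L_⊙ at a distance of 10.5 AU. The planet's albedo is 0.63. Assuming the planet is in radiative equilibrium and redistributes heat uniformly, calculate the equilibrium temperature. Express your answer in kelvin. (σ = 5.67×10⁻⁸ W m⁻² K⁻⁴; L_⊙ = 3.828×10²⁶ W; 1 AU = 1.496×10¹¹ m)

d = 10.5 AU = 1.57×10¹² m.
L = 15.0 × 3.828×10²⁶ = 5.74×10²⁷ W.
Flux: S = L/(4πd²) = 5.74×10²⁷/(4π×(1.57×10¹²)²) = 185 W m⁻².
Energy balance: absorbed = emitted ⇒ πR²·S(1−A) = 4πR²·σT_eq⁴, so T_eq⁴ = S(1−A)/(4σ).
T_eq = [185 × 0.37 / (4 × 5.67×10⁻⁸)]^(1/4) = (3.02×10⁸)^(1/4) = 132 K.

T_eq ≈ 132 K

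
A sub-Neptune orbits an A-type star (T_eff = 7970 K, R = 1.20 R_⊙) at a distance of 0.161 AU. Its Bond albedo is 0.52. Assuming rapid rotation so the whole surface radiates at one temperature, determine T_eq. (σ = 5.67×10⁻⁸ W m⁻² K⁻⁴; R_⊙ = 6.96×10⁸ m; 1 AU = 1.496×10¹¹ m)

R_⋆ = 1.20 × 6.96×10⁸ = 8.35×10⁸ m.
d = 0.161 AU = 2.41×10¹⁰ m.
L = 4πR_⋆²σT_⋆⁴ = 4π(8.35×10⁸)² × 5.67×10⁻⁸ × (7970)⁴ = 2.01×10²⁷ W.
S = L/(4πd²) = 2.75×10⁵ W m⁻².
Energy balance: absorbed = emitted ⇒ πR²·S(1−A) = 4πR²·σT_eq⁴, so T_eq⁴ = S(1−A)/(4σ).
T_eq = [2.75×10⁵ × 0.48 / (4 × 5.67×10⁻⁸)]^(1/4) = (5.82×10¹¹)^(1/4) = 874 K.

T_eq ≈ 874 K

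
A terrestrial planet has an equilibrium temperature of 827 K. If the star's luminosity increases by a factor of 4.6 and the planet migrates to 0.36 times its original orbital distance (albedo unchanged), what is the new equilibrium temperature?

T_eq ∝ L^(1/4) · d^(−1/2).
T′ = 827 × 4.6^(1/4) / 0.36^(1/2) = 2020 K.

T_eq ≈ 2020 K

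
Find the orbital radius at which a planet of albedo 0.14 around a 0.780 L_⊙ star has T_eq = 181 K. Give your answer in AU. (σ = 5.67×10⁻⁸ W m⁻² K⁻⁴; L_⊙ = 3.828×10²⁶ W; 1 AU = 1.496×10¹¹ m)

d ≈ 1.94 AU

L = 0.780 × 3.828×10²⁶ = 2.99×10²⁶ W.
From T_eq⁴ = L(1−A)/(16πσd²): d = √[L(1−A)/(16πσT_eq⁴)].
d = √[2.99×10²⁶ × 0.86 / (16π × 5.67×10⁻⁸ × (181)⁴)] = 2.90×10¹¹ m = 1.94 AU.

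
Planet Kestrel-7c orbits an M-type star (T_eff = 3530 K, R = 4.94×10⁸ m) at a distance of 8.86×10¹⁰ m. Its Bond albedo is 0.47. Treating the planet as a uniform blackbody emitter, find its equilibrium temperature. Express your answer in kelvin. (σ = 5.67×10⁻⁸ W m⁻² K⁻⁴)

L = 4πR_⋆²σT_⋆⁴ = 4π(4.94×10⁸)² × 5.67×10⁻⁸ × (3530)⁴ = 2.70×10²⁵ W.
S = L/(4πd²) = 274 W m⁻².
Energy balance: absorbed = emitted ⇒ πR²·S(1−A) = 4πR²·σT_eq⁴, so T_eq⁴ = S(1−A)/(4σ).
T_eq = [274 × 0.53 / (4 × 5.67×10⁻⁸)]^(1/4) = (6.40×10⁸)^(1/4) = 159 K.

T_eq ≈ 159 K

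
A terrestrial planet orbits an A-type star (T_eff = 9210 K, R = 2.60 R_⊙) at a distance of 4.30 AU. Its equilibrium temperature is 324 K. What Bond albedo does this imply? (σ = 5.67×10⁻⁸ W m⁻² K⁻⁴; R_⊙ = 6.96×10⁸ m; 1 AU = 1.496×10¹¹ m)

R_⋆ = 2.60 × 6.96×10⁸ = 1.81×10⁹ m.
d = 4.30 AU = 6.43×10¹¹ m.
L = 4πR_⋆²σT_⋆⁴ = 4π(1.81×10⁹)² × 5.67×10⁻⁸ × (9210)⁴ = 1.68×10²⁸ W.
S = L/(4πd²) = 3230 W m⁻².
From T_eq⁴ = S(1−A)/(4σ): 1−A = 4σT_eq⁴/S.
1−A = 4 × 5.67×10⁻⁸ × (324)⁴ / 3230 = 0.774.

A ≈ 0.23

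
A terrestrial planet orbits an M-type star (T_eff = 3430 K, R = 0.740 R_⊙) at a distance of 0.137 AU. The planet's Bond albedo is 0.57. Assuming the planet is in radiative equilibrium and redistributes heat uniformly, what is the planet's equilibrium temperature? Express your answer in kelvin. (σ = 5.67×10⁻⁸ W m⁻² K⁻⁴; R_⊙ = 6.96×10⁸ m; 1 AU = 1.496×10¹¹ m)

R_⋆ = 0.740 × 6.96×10⁸ = 5.15×10⁸ m.
d = 0.137 AU = 2.05×10¹⁰ m.
L = 4πR_⋆²σT_⋆⁴ = 4π(5.15×10⁸)² × 5.67×10⁻⁸ × (3430)⁴ = 2.62×10²⁵ W.
S = L/(4πd²) = 4960 W m⁻².
Energy balance: absorbed = emitted ⇒ πR²·S(1−A) = 4πR²·σT_eq⁴, so T_eq⁴ = S(1−A)/(4σ).
T_eq = [4960 × 0.43 / (4 × 5.67×10⁻⁸)]^(1/4) = (9.40×10⁹)^(1/4) = 311 K.

T_eq ≈ 311 K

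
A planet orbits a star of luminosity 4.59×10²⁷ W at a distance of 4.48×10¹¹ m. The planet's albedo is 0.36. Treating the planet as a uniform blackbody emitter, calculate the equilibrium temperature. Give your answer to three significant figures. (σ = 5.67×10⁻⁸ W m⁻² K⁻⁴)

T_eq ≈ 268 K

Flux: S = L/(4πd²) = 4.59×10²⁷/(4π×(4.48×10¹¹)²) = 1820 W m⁻².
Energy balance: absorbed = emitted ⇒ πR²·S(1−A) = 4πR²·σT_eq⁴, so T_eq⁴ = S(1−A)/(4σ).
T_eq = [1820 × 0.64 / (4 × 5.67×10⁻⁸)]^(1/4) = (5.14×10⁹)^(1/4) = 268 K.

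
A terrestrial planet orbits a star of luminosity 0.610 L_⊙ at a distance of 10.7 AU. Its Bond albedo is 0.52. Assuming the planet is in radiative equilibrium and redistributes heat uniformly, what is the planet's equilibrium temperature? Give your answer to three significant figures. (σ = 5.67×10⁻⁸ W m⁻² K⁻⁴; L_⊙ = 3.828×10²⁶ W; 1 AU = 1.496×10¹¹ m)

d = 10.7 AU = 1.60×10¹² m.
L = 0.610 × 3.828×10²⁶ = 2.34×10²⁶ W.
Flux: S = L/(4πd²) = 2.34×10²⁶/(4π×(1.60×10¹²)²) = 7.25 W m⁻².
Energy balance: absorbed = emitted ⇒ πR²·S(1−A) = 4πR²·σT_eq⁴, so T_eq⁴ = S(1−A)/(4σ).
T_eq = [7.25 × 0.48 / (4 × 5.67×10⁻⁸)]^(1/4) = (1.53×10⁷)^(1/4) = 62.6 K.

T_eq ≈ 62.6 K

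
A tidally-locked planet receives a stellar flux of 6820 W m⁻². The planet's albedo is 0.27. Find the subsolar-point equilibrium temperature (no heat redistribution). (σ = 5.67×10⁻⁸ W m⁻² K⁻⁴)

At the subsolar point the surface absorbs S(1−A) and emits σT⁴ per unit area — no factor of 4, since only the local patch is in balance.
T = [6820 × 0.73 / 5.67×10⁻⁸]^(1/4) = (8.78×10¹⁰)^(1/4) = 544 K.

T_ss ≈ 544 K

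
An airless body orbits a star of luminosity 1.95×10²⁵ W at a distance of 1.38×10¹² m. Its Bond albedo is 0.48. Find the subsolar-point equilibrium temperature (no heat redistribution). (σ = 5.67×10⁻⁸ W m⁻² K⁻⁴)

Flux: S = L/(4πd²) = 1.95×10²⁵/(4π×(1.38×10¹²)²) = 0.815 W m⁻².
At the subsolar point the surface absorbs S(1−A) and emits σT⁴ per unit area — no factor of 4, since only the local patch is in balance.
T = [0.815 × 0.52 / 5.67×10⁻⁸]^(1/4) = (7.47×10⁶)^(1/4) = 52.3 K.

T_ss ≈ 52.3 K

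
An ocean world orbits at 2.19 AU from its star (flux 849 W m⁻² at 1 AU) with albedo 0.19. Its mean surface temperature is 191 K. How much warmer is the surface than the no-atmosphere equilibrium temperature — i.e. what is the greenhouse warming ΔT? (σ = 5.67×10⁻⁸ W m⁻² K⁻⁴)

S = 849/2.19² = 177.0 W m⁻².
T_eq = [S(1−A)/(4σ)]^(1/4) = [177.0×0.81/(4×5.67×10⁻⁸)]^(1/4) = 158.6 K.
ΔT = T_surf − T_eq = 191 − 158.6.

ΔT ≈ 32.4 K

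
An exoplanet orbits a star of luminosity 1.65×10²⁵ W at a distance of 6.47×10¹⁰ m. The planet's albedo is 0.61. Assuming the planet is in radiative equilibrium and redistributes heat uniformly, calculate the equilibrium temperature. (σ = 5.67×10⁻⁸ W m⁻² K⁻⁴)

Flux: S = L/(4πd²) = 1.65×10²⁵/(4π×(6.47×10¹⁰)²) = 314 W m⁻².
Energy balance: absorbed = emitted ⇒ πR²·S(1−A) = 4πR²·σT_eq⁴, so T_eq⁴ = S(1−A)/(4σ).
T_eq = [314 × 0.39 / (4 × 5.67×10⁻⁸)]^(1/4) = (5.39×10⁸)^(1/4) = 152 K.

T_eq ≈ 152 K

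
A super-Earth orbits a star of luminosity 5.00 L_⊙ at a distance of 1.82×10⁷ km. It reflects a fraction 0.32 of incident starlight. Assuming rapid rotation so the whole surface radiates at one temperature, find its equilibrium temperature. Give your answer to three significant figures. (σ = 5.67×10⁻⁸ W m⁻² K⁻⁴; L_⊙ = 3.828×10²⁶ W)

d = 1.82×10⁷ km = 1.82×10¹⁰ m.
L = 5.00 × 3.828×10²⁶ = 1.91×10²⁷ W.
Flux: S = L/(4πd²) = 1.91×10²⁷/(4π×(1.82×10¹⁰)²) = 4.60×10⁵ W m⁻².
Energy balance: absorbed = emitted ⇒ πR²·S(1−A) = 4πR²·σT_eq⁴, so T_eq⁴ = S(1−A)/(4σ).
T_eq = [4.60×10⁵ × 0.68 / (4 × 5.67×10⁻⁸)]^(1/4) = (1.38×10¹²)^(1/4) = 1080 K.

T_eq ≈ 1080 K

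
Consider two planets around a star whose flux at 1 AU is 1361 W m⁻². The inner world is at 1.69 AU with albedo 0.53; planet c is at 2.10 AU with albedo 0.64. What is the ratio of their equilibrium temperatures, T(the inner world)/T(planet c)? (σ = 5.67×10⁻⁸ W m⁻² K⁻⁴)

T₁/T₂ ≈ 1.192

T_eq = [S₀(1−A)/(4σd²)]^(1/4), so T ∝ (1−A)^(1/4) / √d.
T₁ = [1361×0.47/(4×5.67×10⁻⁸×1.69²)]^(1/4) = 177.27 K.
T₂ = [1361×0.36/(4×5.67×10⁻⁸×2.10²)]^(1/4) = 148.77 K.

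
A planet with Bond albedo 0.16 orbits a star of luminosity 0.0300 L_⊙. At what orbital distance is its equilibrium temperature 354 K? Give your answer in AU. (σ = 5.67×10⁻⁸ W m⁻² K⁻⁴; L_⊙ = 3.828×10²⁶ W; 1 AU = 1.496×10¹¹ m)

d ≈ 0.0981 AU

L = 0.0300 × 3.828×10²⁶ = 1.15×10²⁵ W.
From T_eq⁴ = L(1−A)/(16πσd²): d = √[L(1−A)/(16πσT_eq⁴)].
d = √[1.15×10²⁵ × 0.84 / (16π × 5.67×10⁻⁸ × (354)⁴)] = 1.47×10¹⁰ m = 0.0981 AU.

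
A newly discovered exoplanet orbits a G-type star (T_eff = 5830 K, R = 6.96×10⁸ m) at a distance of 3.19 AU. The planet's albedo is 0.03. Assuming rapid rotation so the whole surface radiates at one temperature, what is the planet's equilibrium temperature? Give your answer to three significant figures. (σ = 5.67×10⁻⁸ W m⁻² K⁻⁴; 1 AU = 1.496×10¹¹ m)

d = 3.19 AU = 4.77×10¹¹ m.
L = 4πR_⋆²σT_⋆⁴ = 4π(6.96×10⁸)² × 5.67×10⁻⁸ × (5830)⁴ = 3.99×10²⁶ W.
S = L/(4πd²) = 139 W m⁻².
Energy balance: absorbed = emitted ⇒ πR²·S(1−A) = 4πR²·σT_eq⁴, so T_eq⁴ = S(1−A)/(4σ).
T_eq = [139 × 0.97 / (4 × 5.67×10⁻⁸)]^(1/4) = (5.96×10⁸)^(1/4) = 156 K.

T_eq ≈ 156 K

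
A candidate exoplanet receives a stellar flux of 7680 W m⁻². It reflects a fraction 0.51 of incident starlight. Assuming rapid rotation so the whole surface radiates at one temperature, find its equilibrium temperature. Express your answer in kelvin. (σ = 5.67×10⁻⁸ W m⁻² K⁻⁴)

Energy balance: absorbed = emitted ⇒ πR²·S(1−A) = 4πR²·σT_eq⁴, so T_eq⁴ = S(1−A)/(4σ).
T_eq = [7680 × 0.49 / (4 × 5.67×10⁻⁸)]^(1/4) = (1.66×10¹⁰)^(1/4) = 359 K.

T_eq ≈ 359 K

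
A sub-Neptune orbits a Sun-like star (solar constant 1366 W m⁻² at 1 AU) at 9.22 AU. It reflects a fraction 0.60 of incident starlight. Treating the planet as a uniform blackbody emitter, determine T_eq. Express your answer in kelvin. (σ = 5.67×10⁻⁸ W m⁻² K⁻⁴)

Flux at 9.22 AU: S = 1366/9.22² = 16.1 W m⁻².
Energy balance: absorbed = emitted ⇒ πR²·S(1−A) = 4πR²·σT_eq⁴, so T_eq⁴ = S(1−A)/(4σ).
T_eq = [16.1 × 0.40 / (4 × 5.67×10⁻⁸)]^(1/4) = (2.83×10⁷)^(1/4) = 73.0 K.

T_eq ≈ 73.0 K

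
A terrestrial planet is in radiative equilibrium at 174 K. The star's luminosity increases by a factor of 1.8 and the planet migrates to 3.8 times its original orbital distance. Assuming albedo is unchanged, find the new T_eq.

T_eq ∝ L^(1/4) · d^(−1/2).
T′ = 174 × 1.8^(1/4) / 3.8^(1/2) = 103 K.

T_eq ≈ 103 K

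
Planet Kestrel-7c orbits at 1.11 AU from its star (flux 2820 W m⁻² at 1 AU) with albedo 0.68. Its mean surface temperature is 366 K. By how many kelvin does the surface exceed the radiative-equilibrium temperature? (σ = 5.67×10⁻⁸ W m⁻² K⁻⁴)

S = 2820/1.11² = 2289 W m⁻².
T_eq = [S(1−A)/(4σ)]^(1/4) = [2289×0.32/(4×5.67×10⁻⁸)]^(1/4) = 238.4 K.
ΔT = T_surf − T_eq = 366 − 238.4.

ΔT ≈ 127.6 K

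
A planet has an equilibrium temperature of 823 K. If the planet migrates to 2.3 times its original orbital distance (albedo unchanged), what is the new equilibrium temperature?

T_eq ≈ 543 K

T_eq ∝ L^(1/4) · d^(−1/2).
T′ = 823 / 2.3^(1/2) = 543 K.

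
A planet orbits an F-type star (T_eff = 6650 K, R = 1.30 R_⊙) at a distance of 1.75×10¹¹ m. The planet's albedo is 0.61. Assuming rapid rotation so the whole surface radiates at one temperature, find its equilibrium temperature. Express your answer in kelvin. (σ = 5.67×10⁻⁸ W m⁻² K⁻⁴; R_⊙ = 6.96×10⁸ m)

T_eq ≈ 267 K

R_⋆ = 1.30 × 6.96×10⁸ = 9.05×10⁸ m.
L = 4πR_⋆²σT_⋆⁴ = 4π(9.05×10⁸)² × 5.67×10⁻⁸ × (6650)⁴ = 1.14×10²⁷ W.
S = L/(4πd²) = 2960 W m⁻².
Energy balance: absorbed = emitted ⇒ πR²·S(1−A) = 4πR²·σT_eq⁴, so T_eq⁴ = S(1−A)/(4σ).
T_eq = [2960 × 0.39 / (4 × 5.67×10⁻⁸)]^(1/4) = (5.10×10⁹)^(1/4) = 267 K.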